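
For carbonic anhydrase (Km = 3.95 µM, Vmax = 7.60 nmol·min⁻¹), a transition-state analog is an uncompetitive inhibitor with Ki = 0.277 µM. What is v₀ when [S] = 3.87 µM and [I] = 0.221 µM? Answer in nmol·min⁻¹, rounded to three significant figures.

α = 1 + [I]/Ki = 1 + 0.221/0.277 = 1.798.
For an uncompetitive inhibitor, both parameters are divided by α, giving Vmax/α and Km/α: Km,app = 2.20 µM, Vmax,app = 4.23 nmol·min⁻¹.
v = Vmax,app·[S]/(Km,app + [S]) = 4.23 × 3.87/(2.20 + 3.87) = 2.70 nmol·min⁻¹.

2.70 nmol·min⁻¹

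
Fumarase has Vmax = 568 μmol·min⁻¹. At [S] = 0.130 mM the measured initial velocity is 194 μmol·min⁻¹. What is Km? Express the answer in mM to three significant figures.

0.251 mM

v/Vmax = 194/568 = 0.3415 = [S]/(Km+[S]).
So Km + [S] = [S]/0.3415 = 0.3806 mM, giving Km = 0.3806 − 0.130 = 0.251 mM.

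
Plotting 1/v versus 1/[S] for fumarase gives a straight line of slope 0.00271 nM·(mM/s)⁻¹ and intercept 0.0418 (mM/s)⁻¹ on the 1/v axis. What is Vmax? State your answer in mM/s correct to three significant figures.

The y-intercept of a Lineweaver–Burk plot equals 1/Vmax, so Vmax = 1/0.0418 = 23.9 mM/s.

23.9 mM/s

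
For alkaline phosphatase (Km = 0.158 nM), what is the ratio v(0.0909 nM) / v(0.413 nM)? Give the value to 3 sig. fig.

The fractional saturations are [S]/(Km+[S]) = 0.413/0.5710 = 0.7233 and 0.0909/0.2489 = 0.3652.
v₂/v₁ is just their ratio: 0.3652/0.7233 = 0.505.

0.505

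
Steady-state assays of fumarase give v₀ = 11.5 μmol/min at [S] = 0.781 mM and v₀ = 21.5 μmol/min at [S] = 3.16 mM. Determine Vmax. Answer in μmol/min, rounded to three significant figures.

30.1 μmol/min

From v = Vmax[S]/(Km+[S]), each point gives Vmax = v(Km+[S])/[S].
Equating: 11.5(Km+0.781)/0.781 = 21.5(Km+3.16)/3.16.
14.72·Km + 11.5 = 6.804·Km + 21.5, so (14.72 − 6.804)·Km = 21.5 − 11.5.
Km = 10.00/7.921 = 1.26 mM; then Vmax = 11.5(1.26+0.781)/0.781 = 30.1 μmol/min.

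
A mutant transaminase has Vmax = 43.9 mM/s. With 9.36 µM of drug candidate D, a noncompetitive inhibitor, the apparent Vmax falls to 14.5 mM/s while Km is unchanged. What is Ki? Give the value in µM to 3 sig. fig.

Noncompetitive: Vmax,app = Vmax/α with α = 1 + [I]/Ki.
α = Vmax/Vmax,app = 43.9/14.5 = 3.028.
Ki = [I]/(α − 1) = 9.36/2.028 = 4.62 µM.

4.62 µM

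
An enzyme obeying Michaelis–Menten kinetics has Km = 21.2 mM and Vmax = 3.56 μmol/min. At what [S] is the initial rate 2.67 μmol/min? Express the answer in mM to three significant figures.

63.6 mM

Rearranging v = Vmax[S]/(Km+[S]) gives [S] = Km·v/(Vmax − v).
[S] = 21.2 × 2.67 / (3.56 − 2.67) = 56.60/0.8900 = 63.6 mM.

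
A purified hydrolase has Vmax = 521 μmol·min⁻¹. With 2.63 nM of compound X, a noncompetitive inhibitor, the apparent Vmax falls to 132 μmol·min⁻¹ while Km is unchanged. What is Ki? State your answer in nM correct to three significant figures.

Noncompetitive: Vmax,app = Vmax/α with α = 1 + [I]/Ki.
α = Vmax/Vmax,app = 521/132 = 3.947.
Ki = [I]/(α − 1) = 2.63/2.947 = 0.892 nM.

0.892 nM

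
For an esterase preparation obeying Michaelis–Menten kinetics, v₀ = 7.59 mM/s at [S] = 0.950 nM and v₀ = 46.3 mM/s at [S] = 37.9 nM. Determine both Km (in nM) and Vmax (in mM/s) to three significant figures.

Km = 5.72 nM; Vmax = 53.3 mM/s

From v = Vmax[S]/(Km+[S]), each point gives Vmax = v(Km+[S])/[S].
Equating: 7.59(Km+0.950)/0.950 = 46.3(Km+37.9)/37.9.
7.989·Km + 7.59 = 1.222·Km + 46.3, so (7.989 − 1.222)·Km = 46.3 − 7.59.
Km = 38.71/6.768 = 5.72 nM; then Vmax = 7.59(5.72+0.950)/0.950 = 53.3 mM/s.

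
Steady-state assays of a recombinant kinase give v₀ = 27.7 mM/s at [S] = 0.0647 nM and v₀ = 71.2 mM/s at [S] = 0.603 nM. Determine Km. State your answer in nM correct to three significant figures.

0.140 nM

From v = Vmax[S]/(Km+[S]), each point gives Vmax = v(Km+[S])/[S].
Equating: 27.7(Km+0.0647)/0.0647 = 71.2(Km+0.603)/0.603.
428.1·Km + 27.7 = 118.1·Km + 71.2, so (428.1 − 118.1)·Km = 71.2 − 27.7.
Km = 43.50/310.1 = 0.140 nM; then Vmax = 27.7(0.140+0.0647)/0.0647 = 87.8 mM/s.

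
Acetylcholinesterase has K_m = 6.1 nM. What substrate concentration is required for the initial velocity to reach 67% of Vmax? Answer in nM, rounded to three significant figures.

12.4 nM

v/Vmax = [S]/(Km+[S]) = 0.67, so [S] = Km·0.67/(1 − 0.67) = 6.1 × 2.030.
[S] = 12.4 nM.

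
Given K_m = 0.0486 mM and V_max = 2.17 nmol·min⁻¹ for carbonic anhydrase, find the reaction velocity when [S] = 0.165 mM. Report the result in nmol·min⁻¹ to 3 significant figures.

1.68 nmol·min⁻¹

v = Vmax·[S]/(Km + [S]) = 2.17 × 0.165 / (0.0486 + 0.165)
  = 0.3580 / 0.2136 = 1.68 nmol·min⁻¹.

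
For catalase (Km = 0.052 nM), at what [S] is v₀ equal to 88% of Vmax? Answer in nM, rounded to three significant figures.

0.381 nM

v/Vmax = [S]/(Km+[S]) = 0.88, so [S] = Km·0.88/(1 − 0.88) = 0.052 × 7.333.
[S] = 0.381 nM.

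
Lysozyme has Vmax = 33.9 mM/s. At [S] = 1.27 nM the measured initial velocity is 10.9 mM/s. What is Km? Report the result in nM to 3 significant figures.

From v = Vmax[S]/(Km+[S]), Km = [S](Vmax − v)/v.
Km = 1.27 × (33.9 − 10.9) / 10.9 = 29.21/10.9 = 2.68 nM.

2.68 nM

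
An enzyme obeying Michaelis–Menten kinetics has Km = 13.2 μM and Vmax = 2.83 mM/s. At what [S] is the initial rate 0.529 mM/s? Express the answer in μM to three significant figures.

The required fractional saturation is v/Vmax = 0.529/2.83 = 0.1869.
Then [S]/(Km+[S]) = 0.1869 ⇒ [S] = 13.2 × 0.1869/(1 − 0.1869) = 3.03 μM.

3.03 μM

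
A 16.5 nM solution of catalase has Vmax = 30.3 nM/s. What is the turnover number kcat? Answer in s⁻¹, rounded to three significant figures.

kcat = Vmax/[E]total = 30.3 nM/s / 16.5 nM = 1.84 s⁻¹.

1.84 s⁻¹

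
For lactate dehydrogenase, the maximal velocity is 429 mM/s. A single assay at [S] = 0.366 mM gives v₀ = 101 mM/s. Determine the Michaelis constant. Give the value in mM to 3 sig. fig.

1.19 mM

From v = Vmax[S]/(Km+[S]), Km = [S](Vmax − v)/v.
Km = 0.366 × (429 − 101) / 101 = 120.0/101 = 1.19 mM.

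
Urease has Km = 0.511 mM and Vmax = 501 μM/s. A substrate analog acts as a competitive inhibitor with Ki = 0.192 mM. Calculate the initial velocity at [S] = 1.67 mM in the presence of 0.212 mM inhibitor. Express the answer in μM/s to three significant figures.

305 μM/s

With α = 1 + [I]/Ki = 1 + 0.212/0.192 = 2.104, the competitive rate law is v = Vmax[S] / (αKm + [S]).
v = 501×1.67 / (2.104×0.511 + 1.67) = 836.7/2.745 = 305 μM/s.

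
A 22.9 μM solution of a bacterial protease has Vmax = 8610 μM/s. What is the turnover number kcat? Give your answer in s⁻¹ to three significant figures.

kcat = Vmax/[E]total = 8610 μM/s / 22.9 μM = 376 s⁻¹.

376 s⁻¹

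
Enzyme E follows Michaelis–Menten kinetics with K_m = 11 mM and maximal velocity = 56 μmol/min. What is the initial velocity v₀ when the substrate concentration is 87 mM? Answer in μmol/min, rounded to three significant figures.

49.7 μmol/min

v = Vmax·[S]/(Km + [S]) = 56 × 87 / (11 + 87)
  = 4872 / 98.00 = 49.7 μmol/min.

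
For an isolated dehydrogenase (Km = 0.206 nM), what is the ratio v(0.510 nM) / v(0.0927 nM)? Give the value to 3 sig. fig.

Since Vmax cancels, v₂/v₁ = [S]₂(Km+[S]₁) / [S]₁(Km+[S]₂).
= 0.510×(0.206+0.0927) / (0.0927×(0.206+0.510)) = 0.1523/0.06637 = 2.30.

2.30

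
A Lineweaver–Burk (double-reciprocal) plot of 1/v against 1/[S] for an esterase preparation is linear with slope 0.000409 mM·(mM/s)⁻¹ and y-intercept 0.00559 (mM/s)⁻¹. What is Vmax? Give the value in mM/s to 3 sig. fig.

The y-intercept of a Lineweaver–Burk plot equals 1/Vmax, so Vmax = 1/0.00559 = 179 mM/s.

179 mM/s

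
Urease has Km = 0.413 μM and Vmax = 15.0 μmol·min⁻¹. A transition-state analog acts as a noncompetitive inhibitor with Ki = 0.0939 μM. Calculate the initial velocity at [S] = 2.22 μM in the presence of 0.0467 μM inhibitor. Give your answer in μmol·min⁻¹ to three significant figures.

With α = 1 + [I]/Ki = 1 + 0.0467/0.0939 = 1.497, the noncompetitive rate law is v = (Vmax/α)·[S] / (Km + [S]).
v = (15.0/1.497)×2.22 / (0.413 + 2.22) = 22.24/2.633 = 8.45 μmol·min⁻¹.

8.45 μmol·min⁻¹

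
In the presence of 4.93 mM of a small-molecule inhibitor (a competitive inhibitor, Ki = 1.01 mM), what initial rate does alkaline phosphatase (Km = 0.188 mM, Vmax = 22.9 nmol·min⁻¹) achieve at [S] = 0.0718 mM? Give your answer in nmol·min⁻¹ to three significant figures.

With α = 1 + [I]/Ki = 1 + 4.93/1.01 = 5.881, the competitive rate law is v = Vmax[S] / (αKm + [S]).
v = 22.9×0.0718 / (5.881×0.188 + 0.0718) = 1.644/1.177 = 1.40 nmol·min⁻¹.

1.40 nmol·min⁻¹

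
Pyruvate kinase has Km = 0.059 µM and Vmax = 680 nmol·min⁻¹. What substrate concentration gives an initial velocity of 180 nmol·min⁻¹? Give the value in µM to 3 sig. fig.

The required fractional saturation is v/Vmax = 180/680 = 0.2647.
Then [S]/(Km+[S]) = 0.2647 ⇒ [S] = 0.059 × 0.2647/(1 − 0.2647) = 0.0212 µM.

0.0212 µM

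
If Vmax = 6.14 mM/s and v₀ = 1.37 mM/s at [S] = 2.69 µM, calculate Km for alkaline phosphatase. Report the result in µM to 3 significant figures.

9.37 µM

v/Vmax = 1.37/6.14 = 0.2231 = [S]/(Km+[S]).
So Km + [S] = [S]/0.2231 = 12.06 µM, giving Km = 12.06 − 2.69 = 9.37 µM.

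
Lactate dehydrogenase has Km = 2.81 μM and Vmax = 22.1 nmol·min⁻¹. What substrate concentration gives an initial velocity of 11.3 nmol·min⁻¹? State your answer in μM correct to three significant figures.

The required fractional saturation is v/Vmax = 11.3/22.1 = 0.5113.
Then [S]/(Km+[S]) = 0.5113 ⇒ [S] = 2.81 × 0.5113/(1 − 0.5113) = 2.94 μM.

2.94 μM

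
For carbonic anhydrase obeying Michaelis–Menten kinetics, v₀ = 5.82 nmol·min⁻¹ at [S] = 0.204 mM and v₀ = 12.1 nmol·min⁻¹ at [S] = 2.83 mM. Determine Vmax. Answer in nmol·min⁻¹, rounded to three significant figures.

13.2 nmol·min⁻¹

From v = Vmax[S]/(Km+[S]), each point gives Vmax = v(Km+[S])/[S].
Equating: 5.82(Km+0.204)/0.204 = 12.1(Km+2.83)/2.83.
28.53·Km + 5.82 = 4.276·Km + 12.1, so (28.53 − 4.276)·Km = 12.1 − 5.82.
Km = 6.280/24.25 = 0.259 mM; then Vmax = 5.82(0.259+0.204)/0.204 = 13.2 nmol·min⁻¹.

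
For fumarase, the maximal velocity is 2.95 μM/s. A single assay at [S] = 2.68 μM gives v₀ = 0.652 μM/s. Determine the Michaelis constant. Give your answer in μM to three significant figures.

From v = Vmax[S]/(Km+[S]), Km = [S](Vmax − v)/v.
Km = 2.68 × (2.95 − 0.652) / 0.652 = 6.159/0.652 = 9.45 μM.

9.45 μM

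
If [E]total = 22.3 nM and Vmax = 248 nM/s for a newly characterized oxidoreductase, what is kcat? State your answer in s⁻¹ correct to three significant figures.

11.1 s⁻¹

kcat = Vmax/[E]total = 248 nM/s / 22.3 nM = 11.1 s⁻¹.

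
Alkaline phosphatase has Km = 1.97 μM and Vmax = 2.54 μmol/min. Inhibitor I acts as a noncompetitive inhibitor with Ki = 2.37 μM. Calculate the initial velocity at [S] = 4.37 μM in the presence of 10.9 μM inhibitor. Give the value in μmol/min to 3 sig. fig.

α = 1 + [I]/Ki = 1 + 10.9/2.37 = 5.599.
For a noncompetitive inhibitor, Vmax is reduced to Vmax/α while Km is unchanged: Km,app = 1.97 μM, Vmax,app = 0.454 μmol/min.
v = Vmax,app·[S]/(Km,app + [S]) = 0.454 × 4.37/(1.97 + 4.37) = 0.313 μmol/min.

0.313 μmol/min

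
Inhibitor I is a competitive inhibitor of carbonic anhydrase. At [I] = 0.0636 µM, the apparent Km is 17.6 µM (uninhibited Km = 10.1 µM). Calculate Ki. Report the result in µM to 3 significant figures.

0.0856 µM

Competitive: Km,app = α·Km with α = 1 + [I]/Ki.
α = Km,app/Km = 17.6/10.1 = 1.743.
Since α = 1 + [I]/Ki, [I]/Ki = 1.743 − 1 = 0.7426 and Ki = 0.0636/0.7426 = 0.0856 µM.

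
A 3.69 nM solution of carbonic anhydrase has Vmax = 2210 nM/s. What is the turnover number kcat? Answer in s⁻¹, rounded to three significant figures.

599 s⁻¹

kcat = Vmax/[E]total = 2210 nM/s / 3.69 nM = 599 s⁻¹.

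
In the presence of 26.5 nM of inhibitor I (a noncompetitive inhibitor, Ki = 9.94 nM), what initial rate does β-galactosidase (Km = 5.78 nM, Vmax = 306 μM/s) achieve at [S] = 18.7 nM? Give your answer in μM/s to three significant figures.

With α = 1 + [I]/Ki = 1 + 26.5/9.94 = 3.666, the noncompetitive rate law is v = (Vmax/α)·[S] / (Km + [S]).
v = (306/3.666)×18.7 / (5.78 + 18.7) = 1561/24.48 = 63.8 μM/s.

63.8 μM/s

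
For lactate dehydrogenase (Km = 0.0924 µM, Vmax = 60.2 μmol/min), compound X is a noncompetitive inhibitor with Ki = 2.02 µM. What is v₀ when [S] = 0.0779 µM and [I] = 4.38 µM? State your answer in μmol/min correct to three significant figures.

α = 1 + [I]/Ki = 1 + 4.38/2.02 = 3.168.
For a noncompetitive inhibitor, Vmax is reduced to Vmax/α while Km is unchanged: Km,app = 0.0924 µM, Vmax,app = 19.0 μmol/min.
v = Vmax,app·[S]/(Km,app + [S]) = 19.0 × 0.0779/(0.0924 + 0.0779) = 8.69 μmol/min.

8.69 μmol/min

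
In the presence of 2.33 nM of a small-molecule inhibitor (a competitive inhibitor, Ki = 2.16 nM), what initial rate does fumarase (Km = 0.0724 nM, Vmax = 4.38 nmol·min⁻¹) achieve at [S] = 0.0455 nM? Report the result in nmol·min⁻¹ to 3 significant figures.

1.02 nmol·min⁻¹

With α = 1 + [I]/Ki = 1 + 2.33/2.16 = 2.079, the competitive rate law is v = Vmax[S] / (αKm + [S]).
v = 4.38×0.0455 / (2.079×0.0724 + 0.0455) = 0.1993/0.1960 = 1.02 nmol·min⁻¹.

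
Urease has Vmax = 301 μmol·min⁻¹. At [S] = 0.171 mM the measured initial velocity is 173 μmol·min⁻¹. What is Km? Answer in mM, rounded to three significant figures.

0.127 mM

From v = Vmax[S]/(Km+[S]), Km = [S](Vmax − v)/v.
Km = 0.171 × (301 − 173) / 173 = 21.89/173 = 0.127 mM.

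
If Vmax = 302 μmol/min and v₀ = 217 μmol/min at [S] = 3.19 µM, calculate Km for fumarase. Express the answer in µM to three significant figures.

v/Vmax = 217/302 = 0.7185 = [S]/(Km+[S]).
So Km + [S] = [S]/0.7185 = 4.440 µM, giving Km = 4.440 − 3.19 = 1.25 µM.

1.25 µM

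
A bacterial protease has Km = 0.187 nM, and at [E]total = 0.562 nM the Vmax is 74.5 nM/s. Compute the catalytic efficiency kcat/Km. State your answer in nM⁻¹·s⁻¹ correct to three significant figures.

709 nM⁻¹·s⁻¹

kcat = Vmax/[E]total = 74.5/0.562 = 133 s⁻¹.
kcat/Km = 133/0.187 = 709 nM⁻¹·s⁻¹.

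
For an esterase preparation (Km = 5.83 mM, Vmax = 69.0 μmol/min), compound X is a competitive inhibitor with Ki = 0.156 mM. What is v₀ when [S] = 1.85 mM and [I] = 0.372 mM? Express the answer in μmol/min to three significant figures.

α = 1 + [I]/Ki = 1 + 0.372/0.156 = 3.385.
For a competitive inhibitor, Vmax is unchanged and the apparent Km becomes α·Km: Km,app = 19.7 mM, Vmax,app = 69.0 μmol/min.
v = Vmax,app·[S]/(Km,app + [S]) = 69.0 × 1.85/(19.7 + 1.85) = 5.91 μmol/min.

5.91 μmol/min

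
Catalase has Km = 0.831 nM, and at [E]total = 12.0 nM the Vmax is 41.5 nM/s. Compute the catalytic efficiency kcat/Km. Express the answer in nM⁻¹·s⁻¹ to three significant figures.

kcat = Vmax/[E]total = 41.5/12.0 = 3.46 s⁻¹.
kcat/Km = 3.46/0.831 = 4.16 nM⁻¹·s⁻¹.

4.16 nM⁻¹·s⁻¹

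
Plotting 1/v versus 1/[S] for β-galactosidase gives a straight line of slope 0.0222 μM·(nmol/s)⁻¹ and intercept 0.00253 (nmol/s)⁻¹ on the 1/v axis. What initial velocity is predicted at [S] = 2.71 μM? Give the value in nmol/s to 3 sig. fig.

93.3 nmol/s

The y-intercept is 1/Vmax, so Vmax = 1/0.00253 = 395 nmol/s.
The slope is Km/Vmax, so Km = 0.0222 × 395 = 8.77 μM.
Then v = 395 × 2.71/(8.77 + 2.71) = 93.3 nmol/s.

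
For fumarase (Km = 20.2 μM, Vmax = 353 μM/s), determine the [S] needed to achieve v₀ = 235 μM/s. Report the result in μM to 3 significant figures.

40.2 μM

Rearranging v = Vmax[S]/(Km+[S]) gives [S] = Km·v/(Vmax − v).
[S] = 20.2 × 235 / (353 − 235) = 4747/118.0 = 40.2 μM.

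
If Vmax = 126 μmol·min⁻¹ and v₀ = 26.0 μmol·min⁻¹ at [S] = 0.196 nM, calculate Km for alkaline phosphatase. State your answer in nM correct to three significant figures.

From v = Vmax[S]/(Km+[S]), Km = [S](Vmax − v)/v.
Km = 0.196 × (126 − 26.0) / 26.0 = 19.60/26.0 = 0.754 nM.

0.754 nM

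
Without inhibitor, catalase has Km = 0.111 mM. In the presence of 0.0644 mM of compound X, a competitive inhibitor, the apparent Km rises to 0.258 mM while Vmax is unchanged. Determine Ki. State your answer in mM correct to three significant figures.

0.0486 mM

Competitive: Km,app = α·Km with α = 1 + [I]/Ki.
α = Km,app/Km = 0.258/0.111 = 2.324.
Ki = [I]/(α − 1) = 0.0644/1.324 = 0.0486 mM.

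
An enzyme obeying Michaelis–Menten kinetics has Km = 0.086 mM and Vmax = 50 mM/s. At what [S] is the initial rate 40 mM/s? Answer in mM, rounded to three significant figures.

Rearranging v = Vmax[S]/(Km+[S]) gives [S] = Km·v/(Vmax − v).
[S] = 0.086 × 40 / (50 − 40) = 3.440/10.00 = 0.344 mM.

0.344 mM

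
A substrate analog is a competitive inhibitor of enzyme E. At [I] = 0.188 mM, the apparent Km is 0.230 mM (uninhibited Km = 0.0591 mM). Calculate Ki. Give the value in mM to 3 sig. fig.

0.0650 mM

Competitive: Km,app = α·Km with α = 1 + [I]/Ki.
α = Km,app/Km = 0.230/0.0591 = 3.892.
Since α = 1 + [I]/Ki, [I]/Ki = 3.892 − 1 = 2.892 and Ki = 0.188/2.892 = 0.0650 mM.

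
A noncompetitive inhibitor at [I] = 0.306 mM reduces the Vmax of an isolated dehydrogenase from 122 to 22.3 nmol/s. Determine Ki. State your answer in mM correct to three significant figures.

0.0684 mM

Noncompetitive: Vmax,app = Vmax/α with α = 1 + [I]/Ki.
α = Vmax/Vmax,app = 122/22.3 = 5.471.
Ki = [I]/(α − 1) = 0.306/4.471 = 0.0684 mM.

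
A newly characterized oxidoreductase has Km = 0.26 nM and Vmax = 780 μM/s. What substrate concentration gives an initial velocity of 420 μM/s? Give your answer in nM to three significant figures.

0.303 nM

Rearranging v = Vmax[S]/(Km+[S]) gives [S] = Km·v/(Vmax − v).
[S] = 0.26 × 420 / (780 − 420) = 109.2/360.0 = 0.303 nM.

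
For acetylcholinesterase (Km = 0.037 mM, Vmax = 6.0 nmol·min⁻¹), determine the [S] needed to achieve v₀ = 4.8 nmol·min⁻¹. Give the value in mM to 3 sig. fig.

The required fractional saturation is v/Vmax = 4.8/6.0 = 0.8000.
Then [S]/(Km+[S]) = 0.8000 ⇒ [S] = 0.037 × 0.8000/(1 − 0.8000) = 0.148 mM.

0.148 mM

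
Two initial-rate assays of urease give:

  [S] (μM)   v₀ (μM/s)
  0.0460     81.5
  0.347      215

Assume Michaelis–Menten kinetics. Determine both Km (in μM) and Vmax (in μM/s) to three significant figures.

Km = 0.116 μM; Vmax = 287 μM/s

From v = Vmax[S]/(Km+[S]), each point gives Vmax = v(Km+[S])/[S].
Equating: 81.5(Km+0.0460)/0.0460 = 215(Km+0.347)/0.347.
1772·Km + 81.5 = 619.6·Km + 215, so (1772 − 619.6)·Km = 215 − 81.5.
Km = 133.5/1152 = 0.116 μM; then Vmax = 81.5(0.116+0.0460)/0.0460 = 287 μM/s.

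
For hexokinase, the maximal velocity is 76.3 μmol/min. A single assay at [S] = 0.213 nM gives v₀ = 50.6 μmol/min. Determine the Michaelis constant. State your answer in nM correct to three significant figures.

From v = Vmax[S]/(Km+[S]), Km = [S](Vmax − v)/v.
Km = 0.213 × (76.3 − 50.6) / 50.6 = 5.474/50.6 = 0.108 nM.

0.108 nM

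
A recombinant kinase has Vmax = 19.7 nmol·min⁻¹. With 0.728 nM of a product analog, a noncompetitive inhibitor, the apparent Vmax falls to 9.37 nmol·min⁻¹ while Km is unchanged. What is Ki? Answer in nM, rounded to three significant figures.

Noncompetitive: Vmax,app = Vmax/α with α = 1 + [I]/Ki.
α = Vmax/Vmax,app = 19.7/9.37 = 2.102.
Since α = 1 + [I]/Ki, [I]/Ki = 2.102 − 1 = 1.102 and Ki = 0.728/1.102 = 0.660 nM.

0.660 nM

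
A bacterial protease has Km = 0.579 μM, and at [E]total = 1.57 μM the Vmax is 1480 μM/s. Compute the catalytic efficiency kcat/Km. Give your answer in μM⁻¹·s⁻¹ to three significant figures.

1630 μM⁻¹·s⁻¹

kcat = Vmax/[E]total = 1480/1.57 = 943 s⁻¹.
kcat/Km = 943/0.579 = 1630 μM⁻¹·s⁻¹.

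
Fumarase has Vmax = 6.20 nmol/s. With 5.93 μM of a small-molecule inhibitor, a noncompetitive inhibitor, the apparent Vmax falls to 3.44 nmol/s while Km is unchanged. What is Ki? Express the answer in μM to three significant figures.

7.39 μM

Noncompetitive: Vmax,app = Vmax/α with α = 1 + [I]/Ki.
α = Vmax/Vmax,app = 6.20/3.44 = 1.802.
Ki = [I]/(α − 1) = 5.93/0.8023 = 7.39 μM.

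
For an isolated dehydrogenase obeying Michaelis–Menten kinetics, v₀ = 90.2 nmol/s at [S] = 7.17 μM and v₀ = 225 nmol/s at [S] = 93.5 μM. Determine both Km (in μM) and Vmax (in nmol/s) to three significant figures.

In reciprocal form, 1/v = (Km/Vmax)·(1/[S]) + 1/Vmax. The two points give (1/[S], 1/v) = (0.1395, 0.01109) and (0.01070, 0.004444).
Slope = (0.01109 − 0.004444)/(0.1395 − 0.01070) = 0.05158; intercept = 0.01109 − 0.05158×0.1395 = 0.003893.
Vmax = 1/intercept = 257 nmol/s; Km = slope × Vmax = 0.05158 × 257 = 13.2 μM.

Km = 13.2 μM; Vmax = 257 nmol/s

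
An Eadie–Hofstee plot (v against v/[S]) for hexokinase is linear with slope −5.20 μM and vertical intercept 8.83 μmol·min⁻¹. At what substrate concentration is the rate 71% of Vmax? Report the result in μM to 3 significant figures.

12.7 μM

The Eadie–Hofstee slope gives Km = 5.20 μM (slope = −Km).
v/Vmax = [S]/(Km+[S]) = 0.71 ⇒ [S] = Km·0.71/(1−0.71) = 5.20 × 2.448 = 12.7 μM.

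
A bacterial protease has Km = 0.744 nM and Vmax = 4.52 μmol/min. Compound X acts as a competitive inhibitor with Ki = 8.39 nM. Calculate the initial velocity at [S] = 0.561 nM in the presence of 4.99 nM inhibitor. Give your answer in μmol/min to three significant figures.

1.45 μmol/min

With α = 1 + [I]/Ki = 1 + 4.99/8.39 = 1.595, the competitive rate law is v = Vmax[S] / (αKm + [S]).
v = 4.52×0.561 / (1.595×0.744 + 0.561) = 2.536/1.747 = 1.45 μmol/min.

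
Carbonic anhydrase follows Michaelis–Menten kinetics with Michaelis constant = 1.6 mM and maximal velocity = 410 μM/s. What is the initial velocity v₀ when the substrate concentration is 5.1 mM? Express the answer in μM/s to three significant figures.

312 μM/s

[S]/(Km+[S]) = 5.1/6.700 = 0.7612, the fractional saturation.
v = 0.7612 × Vmax = 0.7612 × 410 = 312 μM/s.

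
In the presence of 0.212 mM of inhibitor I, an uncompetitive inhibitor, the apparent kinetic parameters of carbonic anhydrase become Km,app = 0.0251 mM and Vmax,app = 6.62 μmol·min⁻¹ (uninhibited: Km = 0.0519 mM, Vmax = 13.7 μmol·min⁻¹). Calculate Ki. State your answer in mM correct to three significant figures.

Uncompetitive: Vmax,app = Vmax/α (and Km,app = Km/α) with α = 1 + [I]/Ki.
α = Vmax/Vmax,app = 13.7/6.62 = 2.069.
Ki = [I]/(α − 1) = 0.212/1.069 = 0.198 mM.

0.198 mM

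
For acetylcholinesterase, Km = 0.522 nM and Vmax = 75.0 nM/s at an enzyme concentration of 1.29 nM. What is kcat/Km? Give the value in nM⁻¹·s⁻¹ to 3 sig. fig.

kcat = Vmax/[E]total = 75.0/1.29 = 58.1 s⁻¹.
kcat/Km = 58.1/0.522 = 111 nM⁻¹·s⁻¹.

111 nM⁻¹·s⁻¹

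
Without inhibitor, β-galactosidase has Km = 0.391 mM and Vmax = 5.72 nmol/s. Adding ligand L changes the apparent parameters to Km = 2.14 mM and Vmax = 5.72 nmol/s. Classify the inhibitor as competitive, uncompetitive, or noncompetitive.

Km increases (0.391 → 2.14 mM) while Vmax is unchanged — the hallmark of competitive inhibition.

competitive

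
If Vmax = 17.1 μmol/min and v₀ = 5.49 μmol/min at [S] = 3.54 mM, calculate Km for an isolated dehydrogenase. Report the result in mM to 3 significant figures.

v/Vmax = 5.49/17.1 = 0.3211 = [S]/(Km+[S]).
So Km + [S] = [S]/0.3211 = 11.03 mM, giving Km = 11.03 − 3.54 = 7.49 mM.

7.49 mM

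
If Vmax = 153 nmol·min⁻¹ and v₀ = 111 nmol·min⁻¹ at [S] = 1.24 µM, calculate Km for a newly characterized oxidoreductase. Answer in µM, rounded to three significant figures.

0.469 µM

From v = Vmax[S]/(Km+[S]), Km = [S](Vmax − v)/v.
Km = 1.24 × (153 − 111) / 111 = 52.08/111 = 0.469 µM.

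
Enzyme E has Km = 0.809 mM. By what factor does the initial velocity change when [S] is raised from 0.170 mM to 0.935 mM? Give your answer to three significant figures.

3.09

The fractional saturations are [S]/(Km+[S]) = 0.170/0.9790 = 0.1736 and 0.935/1.744 = 0.5361.
v₂/v₁ is just their ratio: 0.5361/0.1736 = 3.09.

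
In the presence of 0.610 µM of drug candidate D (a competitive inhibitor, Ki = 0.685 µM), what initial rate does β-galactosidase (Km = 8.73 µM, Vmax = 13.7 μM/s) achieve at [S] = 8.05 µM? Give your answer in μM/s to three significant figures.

4.49 μM/s

With α = 1 + [I]/Ki = 1 + 0.610/0.685 = 1.891, the competitive rate law is v = Vmax[S] / (αKm + [S]).
v = 13.7×8.05 / (1.891×8.73 + 8.05) = 110.3/24.55 = 4.49 μM/s.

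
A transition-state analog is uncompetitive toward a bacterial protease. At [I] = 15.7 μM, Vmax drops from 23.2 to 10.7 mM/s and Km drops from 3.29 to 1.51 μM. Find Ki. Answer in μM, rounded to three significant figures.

Uncompetitive: Vmax,app = Vmax/α (and Km,app = Km/α) with α = 1 + [I]/Ki.
α = Vmax/Vmax,app = 23.2/10.7 = 2.168.
Since α = 1 + [I]/Ki, [I]/Ki = 2.168 − 1 = 1.168 and Ki = 15.7/1.168 = 13.4 μM.

13.4 μM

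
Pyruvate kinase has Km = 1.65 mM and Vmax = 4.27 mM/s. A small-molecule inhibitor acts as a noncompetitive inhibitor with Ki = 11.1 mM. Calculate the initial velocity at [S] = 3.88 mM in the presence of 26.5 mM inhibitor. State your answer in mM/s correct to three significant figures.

0.884 mM/s

α = 1 + [I]/Ki = 1 + 26.5/11.1 = 3.387.
For a noncompetitive inhibitor, Vmax is reduced to Vmax/α while Km is unchanged: Km,app = 1.65 mM, Vmax,app = 1.26 mM/s.
v = Vmax,app·[S]/(Km,app + [S]) = 1.26 × 3.88/(1.65 + 3.88) = 0.884 mM/s.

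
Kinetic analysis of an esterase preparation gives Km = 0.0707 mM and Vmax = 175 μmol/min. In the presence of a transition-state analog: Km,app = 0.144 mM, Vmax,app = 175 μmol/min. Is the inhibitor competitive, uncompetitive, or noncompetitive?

competitive

Km increases (0.0707 → 0.144 mM) while Vmax is unchanged — the hallmark of competitive inhibition.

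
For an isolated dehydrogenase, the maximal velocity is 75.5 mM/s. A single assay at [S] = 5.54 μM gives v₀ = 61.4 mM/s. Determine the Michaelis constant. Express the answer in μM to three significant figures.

1.27 μM

From v = Vmax[S]/(Km+[S]), Km = [S](Vmax − v)/v.
Km = 5.54 × (75.5 − 61.4) / 61.4 = 78.11/61.4 = 1.27 μM.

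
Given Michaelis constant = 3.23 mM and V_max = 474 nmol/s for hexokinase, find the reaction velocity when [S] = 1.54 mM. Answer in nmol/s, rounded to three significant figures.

v = Vmax·[S]/(Km + [S]) = 474 × 1.54 / (3.23 + 1.54)
  = 730.0 / 4.770 = 153 nmol/s.

153 nmol/s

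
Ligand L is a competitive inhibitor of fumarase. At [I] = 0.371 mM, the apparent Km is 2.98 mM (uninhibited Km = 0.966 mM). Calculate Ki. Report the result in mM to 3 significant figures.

0.178 mM

Competitive: Km,app = α·Km with α = 1 + [I]/Ki.
α = Km,app/Km = 2.98/0.966 = 3.085.
Ki = [I]/(α − 1) = 0.371/2.085 = 0.178 mM.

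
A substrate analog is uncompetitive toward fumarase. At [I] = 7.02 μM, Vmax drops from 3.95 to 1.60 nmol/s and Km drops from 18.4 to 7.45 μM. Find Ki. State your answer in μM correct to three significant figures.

Uncompetitive: Vmax,app = Vmax/α (and Km,app = Km/α) with α = 1 + [I]/Ki.
α = Vmax/Vmax,app = 3.95/1.60 = 2.469.
Since α = 1 + [I]/Ki, [I]/Ki = 2.469 − 1 = 1.469 and Ki = 7.02/1.469 = 4.78 μM.

4.78 μM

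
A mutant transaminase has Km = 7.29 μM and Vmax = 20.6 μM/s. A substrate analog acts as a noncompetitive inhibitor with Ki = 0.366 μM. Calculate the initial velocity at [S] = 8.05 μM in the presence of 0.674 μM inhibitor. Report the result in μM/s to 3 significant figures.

3.80 μM/s

With α = 1 + [I]/Ki = 1 + 0.674/0.366 = 2.842, the noncompetitive rate law is v = (Vmax/α)·[S] / (Km + [S]).
v = (20.6/2.842)×8.05 / (7.29 + 8.05) = 58.36/15.34 = 3.80 μM/s.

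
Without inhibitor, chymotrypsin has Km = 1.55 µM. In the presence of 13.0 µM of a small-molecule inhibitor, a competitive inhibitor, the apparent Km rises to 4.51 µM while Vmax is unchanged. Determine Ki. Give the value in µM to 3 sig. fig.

6.81 µM

Competitive: Km,app = α·Km with α = 1 + [I]/Ki.
α = Km,app/Km = 4.51/1.55 = 2.910.
Ki = [I]/(α − 1) = 13.0/1.910 = 6.81 µM.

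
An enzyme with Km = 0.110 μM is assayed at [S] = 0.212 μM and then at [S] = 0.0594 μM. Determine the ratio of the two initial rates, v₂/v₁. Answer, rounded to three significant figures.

The fractional saturations are [S]/(Km+[S]) = 0.212/0.3220 = 0.6584 and 0.0594/0.1694 = 0.3506.
v₂/v₁ is just their ratio: 0.3506/0.6584 = 0.533.

0.533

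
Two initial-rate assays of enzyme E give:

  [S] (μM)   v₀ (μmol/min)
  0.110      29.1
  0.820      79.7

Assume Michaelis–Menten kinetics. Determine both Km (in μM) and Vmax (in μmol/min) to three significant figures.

In reciprocal form, 1/v = (Km/Vmax)·(1/[S]) + 1/Vmax. The two points give (1/[S], 1/v) = (9.091, 0.03436) and (1.220, 0.01255).
Slope = (0.03436 − 0.01255)/(9.091 − 1.220) = 0.002772; intercept = 0.03436 − 0.002772×9.091 = 0.009167.
Vmax = 1/intercept = 109 μmol/min; Km = slope × Vmax = 0.002772 × 109 = 0.302 μM.

Km = 0.302 μM; Vmax = 109 μmol/min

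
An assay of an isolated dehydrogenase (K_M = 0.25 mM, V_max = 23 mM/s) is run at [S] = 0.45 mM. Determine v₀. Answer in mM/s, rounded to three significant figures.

v = Vmax·[S]/(Km + [S]) = 23 × 0.45 / (0.25 + 0.45)
  = 10.35 / 0.7000 = 14.8 mM/s.

14.8 mM/s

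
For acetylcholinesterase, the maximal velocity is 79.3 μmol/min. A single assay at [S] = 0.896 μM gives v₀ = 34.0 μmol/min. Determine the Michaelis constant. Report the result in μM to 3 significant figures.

1.19 μM

v/Vmax = 34.0/79.3 = 0.4288 = [S]/(Km+[S]).
So Km + [S] = [S]/0.4288 = 2.090 μM, giving Km = 2.090 − 0.896 = 1.19 μM.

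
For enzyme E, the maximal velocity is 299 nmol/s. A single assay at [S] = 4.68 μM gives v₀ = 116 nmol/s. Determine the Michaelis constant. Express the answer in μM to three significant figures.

7.38 μM

v/Vmax = 116/299 = 0.3880 = [S]/(Km+[S]).
So Km + [S] = [S]/0.3880 = 12.06 μM, giving Km = 12.06 − 4.68 = 7.38 μM.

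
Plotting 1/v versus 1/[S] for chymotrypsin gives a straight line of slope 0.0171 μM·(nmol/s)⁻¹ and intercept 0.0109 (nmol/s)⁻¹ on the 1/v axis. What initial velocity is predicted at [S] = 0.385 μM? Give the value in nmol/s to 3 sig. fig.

18.1 nmol/s

The y-intercept is 1/Vmax, so Vmax = 1/0.0109 = 91.7 nmol/s.
The slope is Km/Vmax, so Km = 0.0171 × 91.7 = 1.57 μM.
Then v = 91.7 × 0.385/(1.57 + 0.385) = 18.1 nmol/s.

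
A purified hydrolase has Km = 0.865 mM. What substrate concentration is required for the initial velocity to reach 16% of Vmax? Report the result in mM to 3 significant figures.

v/Vmax = [S]/(Km+[S]) = 0.16, so [S] = Km·0.16/(1 − 0.16) = 0.865 × 0.1905.
[S] = 0.165 mM.

0.165 mM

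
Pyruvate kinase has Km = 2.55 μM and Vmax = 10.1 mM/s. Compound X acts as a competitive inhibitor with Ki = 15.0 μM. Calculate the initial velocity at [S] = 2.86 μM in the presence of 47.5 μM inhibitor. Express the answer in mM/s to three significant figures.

With α = 1 + [I]/Ki = 1 + 47.5/15.0 = 4.167, the competitive rate law is v = Vmax[S] / (αKm + [S]).
v = 10.1×2.86 / (4.167×2.55 + 2.86) = 28.89/13.48 = 2.14 mM/s.

2.14 mM/s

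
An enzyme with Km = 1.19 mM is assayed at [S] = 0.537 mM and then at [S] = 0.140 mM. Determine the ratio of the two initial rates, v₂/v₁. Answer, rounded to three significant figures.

Since Vmax cancels, v₂/v₁ = [S]₂(Km+[S]₁) / [S]₁(Km+[S]₂).
= 0.140×(1.19+0.537) / (0.537×(1.19+0.140)) = 0.2418/0.7142 = 0.339.

0.339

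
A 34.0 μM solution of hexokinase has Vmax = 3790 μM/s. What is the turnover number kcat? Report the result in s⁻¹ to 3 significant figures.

kcat = Vmax/[E]total = 3790 μM/s / 34.0 μM = 111 s⁻¹.

111 s⁻¹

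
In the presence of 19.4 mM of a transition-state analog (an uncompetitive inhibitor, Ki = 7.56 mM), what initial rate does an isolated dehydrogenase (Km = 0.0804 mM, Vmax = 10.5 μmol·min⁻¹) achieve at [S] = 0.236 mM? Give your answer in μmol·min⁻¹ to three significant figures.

2.69 μmol·min⁻¹

α = 1 + [I]/Ki = 1 + 19.4/7.56 = 3.566.
For an uncompetitive inhibitor, both parameters are divided by α, giving Vmax/α and Km/α: Km,app = 0.0225 mM, Vmax,app = 2.94 μmol·min⁻¹.
v = Vmax,app·[S]/(Km,app + [S]) = 2.94 × 0.236/(0.0225 + 0.236) = 2.69 μmol·min⁻¹.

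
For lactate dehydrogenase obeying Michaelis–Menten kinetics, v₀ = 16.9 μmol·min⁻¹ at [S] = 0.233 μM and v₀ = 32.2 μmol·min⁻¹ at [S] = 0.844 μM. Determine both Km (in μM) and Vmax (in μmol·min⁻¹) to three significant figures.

Km = 0.445 μM; Vmax = 49.2 μmol·min⁻¹

From v = Vmax[S]/(Km+[S]), each point gives Vmax = v(Km+[S])/[S].
Equating: 16.9(Km+0.233)/0.233 = 32.2(Km+0.844)/0.844.
72.53·Km + 16.9 = 38.15·Km + 32.2, so (72.53 − 38.15)·Km = 32.2 − 16.9.
Km = 15.30/34.38 = 0.445 μM; then Vmax = 16.9(0.445+0.233)/0.233 = 49.2 μmol·min⁻¹.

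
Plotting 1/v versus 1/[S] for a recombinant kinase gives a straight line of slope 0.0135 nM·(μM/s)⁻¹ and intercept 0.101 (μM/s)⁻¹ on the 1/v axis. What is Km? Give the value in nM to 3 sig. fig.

0.134 nM

y-intercept = 1/Vmax ⇒ Vmax = 9.90 μM/s; slope = Km/Vmax ⇒ Km = slope × Vmax.
Km = 0.0135 × 9.90 = 0.134 nM.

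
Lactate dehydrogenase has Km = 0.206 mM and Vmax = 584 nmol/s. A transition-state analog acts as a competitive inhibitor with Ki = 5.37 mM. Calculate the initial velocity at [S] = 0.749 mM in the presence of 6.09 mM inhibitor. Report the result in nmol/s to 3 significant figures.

α = 1 + [I]/Ki = 1 + 6.09/5.37 = 2.134.
For a competitive inhibitor, Vmax is unchanged and the apparent Km becomes α·Km: Km,app = 0.440 mM, Vmax,app = 584 nmol/s.
v = Vmax,app·[S]/(Km,app + [S]) = 584 × 0.749/(0.440 + 0.749) = 368 nmol/s.

368 nmol/s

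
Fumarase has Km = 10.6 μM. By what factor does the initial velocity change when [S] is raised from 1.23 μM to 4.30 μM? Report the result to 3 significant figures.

2.78

Since Vmax cancels, v₂/v₁ = [S]₂(Km+[S]₁) / [S]₁(Km+[S]₂).
= 4.30×(10.6+1.23) / (1.23×(10.6+4.30)) = 50.87/18.33 = 2.78.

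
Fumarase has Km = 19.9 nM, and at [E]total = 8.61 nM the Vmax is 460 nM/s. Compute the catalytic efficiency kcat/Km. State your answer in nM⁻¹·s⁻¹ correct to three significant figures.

kcat = Vmax/[E]total = 460/8.61 = 53.4 s⁻¹.
kcat/Km = 53.4/19.9 = 2.68 nM⁻¹·s⁻¹.

2.68 nM⁻¹·s⁻¹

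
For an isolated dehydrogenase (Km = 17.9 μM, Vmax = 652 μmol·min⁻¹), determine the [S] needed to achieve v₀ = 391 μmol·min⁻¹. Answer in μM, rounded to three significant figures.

26.8 μM

Rearranging v = Vmax[S]/(Km+[S]) gives [S] = Km·v/(Vmax − v).
[S] = 17.9 × 391 / (652 − 391) = 6999/261.0 = 26.8 μM.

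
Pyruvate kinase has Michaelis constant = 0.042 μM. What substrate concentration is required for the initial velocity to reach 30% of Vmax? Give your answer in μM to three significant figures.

0.0180 μM

v/Vmax = [S]/(Km+[S]) = 0.3, so [S] = Km·0.3/(1 − 0.3) = 0.042 × 0.4286.
[S] = 0.0180 μM.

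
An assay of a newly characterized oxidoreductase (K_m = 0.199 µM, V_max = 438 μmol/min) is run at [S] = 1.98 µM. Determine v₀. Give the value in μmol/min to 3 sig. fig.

[S]/(Km+[S]) = 1.98/2.179 = 0.9087, the fractional saturation.
v = 0.9087 × Vmax = 0.9087 × 438 = 398 μmol/min.

398 μmol/min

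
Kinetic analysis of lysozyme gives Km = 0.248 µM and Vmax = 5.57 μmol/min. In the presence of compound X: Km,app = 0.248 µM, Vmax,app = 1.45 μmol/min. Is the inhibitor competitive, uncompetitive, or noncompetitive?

noncompetitive

Vmax decreases (5.57 → 1.45 μmol/min) while Km is unchanged — pure noncompetitive inhibition.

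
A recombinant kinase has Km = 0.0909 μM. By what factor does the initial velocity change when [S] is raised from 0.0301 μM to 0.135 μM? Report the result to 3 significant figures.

2.40

The fractional saturations are [S]/(Km+[S]) = 0.0301/0.1210 = 0.2488 and 0.135/0.2259 = 0.5976.
v₂/v₁ is just their ratio: 0.5976/0.2488 = 2.40.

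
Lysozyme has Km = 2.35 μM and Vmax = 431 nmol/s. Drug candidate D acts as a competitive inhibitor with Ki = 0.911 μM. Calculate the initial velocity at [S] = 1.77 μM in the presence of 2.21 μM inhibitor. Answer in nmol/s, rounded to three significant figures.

77.7 nmol/s

With α = 1 + [I]/Ki = 1 + 2.21/0.911 = 3.426, the competitive rate law is v = Vmax[S] / (αKm + [S]).
v = 431×1.77 / (3.426×2.35 + 1.77) = 762.9/9.821 = 77.7 nmol/s.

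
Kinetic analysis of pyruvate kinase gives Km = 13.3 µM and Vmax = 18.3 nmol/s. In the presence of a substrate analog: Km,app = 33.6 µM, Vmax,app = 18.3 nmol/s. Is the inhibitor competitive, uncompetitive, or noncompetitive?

competitive

Km increases (13.3 → 33.6 µM) while Vmax is unchanged — the hallmark of competitive inhibition.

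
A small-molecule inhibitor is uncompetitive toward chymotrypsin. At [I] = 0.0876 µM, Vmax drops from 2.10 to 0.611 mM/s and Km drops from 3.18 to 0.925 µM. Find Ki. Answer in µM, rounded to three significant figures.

0.0359 µM

Uncompetitive: Vmax,app = Vmax/α (and Km,app = Km/α) with α = 1 + [I]/Ki.
α = Vmax/Vmax,app = 2.10/0.611 = 3.437.
Ki = [I]/(α − 1) = 0.0876/2.437 = 0.0359 µM.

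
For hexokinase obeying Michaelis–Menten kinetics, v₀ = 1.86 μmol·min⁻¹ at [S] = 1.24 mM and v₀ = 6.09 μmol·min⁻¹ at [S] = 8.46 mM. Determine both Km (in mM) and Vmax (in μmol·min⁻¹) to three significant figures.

From v = Vmax[S]/(Km+[S]), each point gives Vmax = v(Km+[S])/[S].
Equating: 1.86(Km+1.24)/1.24 = 6.09(Km+8.46)/8.46.
1.500·Km + 1.86 = 0.7199·Km + 6.09, so (1.500 − 0.7199)·Km = 6.09 − 1.86.
Km = 4.230/0.7801 = 5.42 mM; then Vmax = 1.86(5.42+1.24)/1.24 = 9.99 μmol·min⁻¹.

Km = 5.42 mM; Vmax = 9.99 μmol·min⁻¹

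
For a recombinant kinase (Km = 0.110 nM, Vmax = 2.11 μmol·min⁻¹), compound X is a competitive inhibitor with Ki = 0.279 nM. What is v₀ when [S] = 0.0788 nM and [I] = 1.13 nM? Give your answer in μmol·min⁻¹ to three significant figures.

α = 1 + [I]/Ki = 1 + 1.13/0.279 = 5.050.
For a competitive inhibitor, Vmax is unchanged and the apparent Km becomes α·Km: Km,app = 0.556 nM, Vmax,app = 2.11 μmol·min⁻¹.
v = Vmax,app·[S]/(Km,app + [S]) = 2.11 × 0.0788/(0.556 + 0.0788) = 0.262 μmol·min⁻¹.

0.262 μmol·min⁻¹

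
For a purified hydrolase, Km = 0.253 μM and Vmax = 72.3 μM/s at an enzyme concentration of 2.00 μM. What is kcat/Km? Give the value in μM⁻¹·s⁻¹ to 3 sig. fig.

kcat = Vmax/[E]total = 72.3/2.00 = 36.2 s⁻¹.
kcat/Km = 36.2/0.253 = 143 μM⁻¹·s⁻¹.

143 μM⁻¹·s⁻¹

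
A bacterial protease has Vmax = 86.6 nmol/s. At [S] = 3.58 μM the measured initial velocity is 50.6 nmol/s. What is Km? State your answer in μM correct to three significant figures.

2.55 μM

From v = Vmax[S]/(Km+[S]), Km = [S](Vmax − v)/v.
Km = 3.58 × (86.6 − 50.6) / 50.6 = 128.9/50.6 = 2.55 μM.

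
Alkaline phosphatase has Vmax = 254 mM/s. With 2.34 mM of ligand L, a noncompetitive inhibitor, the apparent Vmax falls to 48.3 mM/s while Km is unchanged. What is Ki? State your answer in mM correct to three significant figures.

Noncompetitive: Vmax,app = Vmax/α with α = 1 + [I]/Ki.
α = Vmax/Vmax,app = 254/48.3 = 5.259.
Since α = 1 + [I]/Ki, [I]/Ki = 5.259 − 1 = 4.259 and Ki = 2.34/4.259 = 0.549 mM.

0.549 mM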